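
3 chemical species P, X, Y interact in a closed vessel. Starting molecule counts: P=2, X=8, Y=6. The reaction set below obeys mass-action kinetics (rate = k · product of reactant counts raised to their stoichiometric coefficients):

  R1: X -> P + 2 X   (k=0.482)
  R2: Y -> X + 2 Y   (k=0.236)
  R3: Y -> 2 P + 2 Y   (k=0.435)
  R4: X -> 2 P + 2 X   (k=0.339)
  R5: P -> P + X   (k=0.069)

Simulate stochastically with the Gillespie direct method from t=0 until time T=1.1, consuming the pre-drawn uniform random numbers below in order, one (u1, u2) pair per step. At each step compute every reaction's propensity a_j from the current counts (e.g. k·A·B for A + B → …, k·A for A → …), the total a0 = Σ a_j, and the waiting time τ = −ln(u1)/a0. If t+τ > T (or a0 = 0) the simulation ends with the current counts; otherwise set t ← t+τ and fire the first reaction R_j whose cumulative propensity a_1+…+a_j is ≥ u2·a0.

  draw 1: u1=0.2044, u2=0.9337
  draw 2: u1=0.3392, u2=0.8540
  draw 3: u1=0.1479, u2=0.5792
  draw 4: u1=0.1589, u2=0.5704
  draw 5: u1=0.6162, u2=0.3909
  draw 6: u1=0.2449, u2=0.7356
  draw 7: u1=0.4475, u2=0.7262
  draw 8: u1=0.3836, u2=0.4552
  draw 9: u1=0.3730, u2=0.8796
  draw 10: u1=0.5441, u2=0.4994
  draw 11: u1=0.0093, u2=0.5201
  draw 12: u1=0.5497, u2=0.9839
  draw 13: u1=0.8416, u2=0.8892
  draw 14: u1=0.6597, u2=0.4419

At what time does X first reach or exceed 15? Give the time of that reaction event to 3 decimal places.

t=0.000: P=2 X=8 Y=6
Draw 1: a1=3.856, a2=1.416, a3=2.610, a4=2.712, a5=0.138, a0=10.732; τ=−ln(0.2044)/10.732=0.148 → t=0.148; u2·a0=0.9337·10.732=10.020; a1+…+a3=7.882 < 10.020 ≤ a1+…+a4=10.594 → R4 fires; P=4 X=9 Y=6
Draw 2: a1=4.338, a2=1.416, a3=2.610, a4=3.051, a5=0.276, a0=11.691; τ=−ln(0.3392)/11.691=0.092 → t=0.240; u2·a0=0.8540·11.691=9.984; a1+…+a3=8.364 < 9.984 ≤ a1+…+a4=11.415 → R4 fires; P=6 X=10 Y=6
Draw 3: a1=4.820, a2=1.416, a3=2.610, a4=3.390, a5=0.414, a0=12.650; τ=−ln(0.1479)/12.650=0.151 → t=0.392; u2·a0=0.5792·12.650=7.327; a1+a2=6.236 < 7.327 ≤ a1+…+a3=8.846 → R3 fires; P=8 X=10 Y=7
Draw 4: a1=4.820, a2=1.652, a3=3.045, a4=3.390, a5=0.552, a0=13.459; τ=−ln(0.1589)/13.459=0.137 → t=0.528; u2·a0=0.5704·13.459=7.677; a1+a2=6.472 < 7.677 ≤ a1+…+a3=9.517 → R3 fires; P=10 X=10 Y=8
Draw 5: a1=4.820, a2=1.888, a3=3.480, a4=3.390, a5=0.690, a0=14.268; τ=−ln(0.6162)/14.268=0.034 → t=0.562; u2·a0=0.3909·14.268=5.577; a1=4.820 < 5.577 ≤ a1+a2=6.708 → R2 fires; P=10 X=11 Y=9
Draw 6: a1=5.302, a2=2.124, a3=3.915, a4=3.729, a5=0.690, a0=15.760; τ=−ln(0.2449)/15.760=0.089 → t=0.651; u2·a0=0.7356·15.760=11.593; a1+…+a3=11.341 < 11.593 ≤ a1+…+a4=15.070 → R4 fires; P=12 X=12 Y=9
Draw 7: a1=5.784, a2=2.124, a3=3.915, a4=4.068, a5=0.828, a0=16.719; τ=−ln(0.4475)/16.719=0.048 → t=0.699; u2·a0=0.7262·16.719=12.141; a1+…+a3=11.823 < 12.141 ≤ a1+…+a4=15.891 → R4 fires; P=14 X=13 Y=9
Draw 8: a1=6.266, a2=2.124, a3=3.915, a4=4.407, a5=0.966, a0=17.678; τ=−ln(0.3836)/17.678=0.054 → t=0.754; u2·a0=0.4552·17.678=8.047; a1=6.266 < 8.047 ≤ a1+a2=8.390 → R2 fires; P=14 X=14 Y=10
Draw 9: a1=6.748, a2=2.360, a3=4.350, a4=4.746, a5=0.966, a0=19.170; τ=−ln(0.3730)/19.170=0.051 → t=0.805; u2·a0=0.8796·19.170=16.862; a1+…+a3=13.458 < 16.862 ≤ a1+…+a4=18.204 → R4 fires; P=16 X=15 Y=10
Draw 10: a1=7.230, a2=2.360, a3=4.350, a4=5.085, a5=1.104, a0=20.129; τ=−ln(0.5441)/20.129=0.030 → t=0.835; u2·a0=0.4994·20.129=10.052; a1+a2=9.590 < 10.052 ≤ a1+…+a3=13.940 → R3 fires; P=18 X=15 Y=11
Draw 11: a1=7.230, a2=2.596, a3=4.785, a4=5.085, a5=1.242, a0=20.938; τ=−ln(0.0093)/20.938=0.223 → t=1.059; u2·a0=0.5201·20.938=10.890; a1+a2=9.826 < 10.890 ≤ a1+…+a3=14.611 → R3 fires; P=20 X=15 Y=12
Draw 12: a1=7.230, a2=2.832, a3=5.220, a4=5.085, a5=1.380, a0=21.747; τ=−ln(0.5497)/21.747=0.028 → t=1.086; u2·a0=0.9839·21.747=21.397; a1+…+a4=20.367 < 21.397 ≤ a1+…+a5=21.747 → R5 fires; P=20 X=16 Y=12
Draw 13: a1=7.712, a2=2.832, a3=5.220, a4=5.424, a5=1.380, a0=22.568; τ=−ln(0.8416)/22.568=0.008 → t=1.094; u2·a0=0.8892·22.568=20.067; a1+…+a3=15.764 < 20.067 ≤ a1+…+a4=21.188 → R4 fires; P=22 X=17 Y=12
Draw 14: a1=8.194, a2=2.832, a3=5.220, a4=5.763, a5=1.518, a0=23.527; τ=−ln(0.6597)/23.527=0.018 → t=1.112 > T=1.1: stop.
X first becomes ≥ 15 when it reaches 15 at the event at t=0.805.

Threshold first reached at t = 0.805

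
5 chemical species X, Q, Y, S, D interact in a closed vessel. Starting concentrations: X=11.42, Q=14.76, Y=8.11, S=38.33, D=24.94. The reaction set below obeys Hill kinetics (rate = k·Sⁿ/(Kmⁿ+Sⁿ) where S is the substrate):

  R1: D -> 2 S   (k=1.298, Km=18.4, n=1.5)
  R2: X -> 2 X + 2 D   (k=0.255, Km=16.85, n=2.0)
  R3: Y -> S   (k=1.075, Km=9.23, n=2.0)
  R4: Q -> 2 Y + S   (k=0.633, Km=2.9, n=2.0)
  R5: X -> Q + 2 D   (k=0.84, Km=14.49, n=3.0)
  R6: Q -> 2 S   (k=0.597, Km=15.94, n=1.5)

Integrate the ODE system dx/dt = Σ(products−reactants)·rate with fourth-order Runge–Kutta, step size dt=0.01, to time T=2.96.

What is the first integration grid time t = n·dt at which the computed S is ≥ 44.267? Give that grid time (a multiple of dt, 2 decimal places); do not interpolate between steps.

Threshold first reached at t = 1.83

RK4 with dt=0.01: 296 steps to T=2.96. Trajectory (selected grid times):
t=0.00: X=11.42 Q=14.76 Y=8.11 S=38.33 D=24.94
t=0.33: X=11.36 Q=14.56 Y=8.35 S=39.40 D=24.91
t=0.66: X=11.29 Q=14.35 Y=8.59 S=40.47 D=24.88
t=0.99: X=11.23 Q=14.15 Y=8.83 S=41.54 D=24.85
t=1.32: X=11.17 Q=13.95 Y=9.06 S=42.61 D=24.81
t=1.64: X=11.11 Q=13.75 Y=9.27 S=43.65 D=24.78
t=1.82: X=11.08 Q=13.64 Y=9.39 S=44.24 D=24.76
t=1.83: X=11.07 Q=13.64 Y=9.40 S=44.27 D=24.76
t=1.97: X=11.05 Q=13.55 Y=9.49 S=44.73 D=24.74
t=2.30: X=10.99 Q=13.35 Y=9.71 S=45.81 D=24.70
t=2.63: X=10.93 Q=13.15 Y=9.92 S=46.89 D=24.65
t=2.96: X=10.87 Q=12.95 Y=10.13 S=47.97 D=24.61
S(1.82)=44.242 < 44.267 but S(1.83)=44.274 ≥ 44.267, so the first grid time is t=1.83.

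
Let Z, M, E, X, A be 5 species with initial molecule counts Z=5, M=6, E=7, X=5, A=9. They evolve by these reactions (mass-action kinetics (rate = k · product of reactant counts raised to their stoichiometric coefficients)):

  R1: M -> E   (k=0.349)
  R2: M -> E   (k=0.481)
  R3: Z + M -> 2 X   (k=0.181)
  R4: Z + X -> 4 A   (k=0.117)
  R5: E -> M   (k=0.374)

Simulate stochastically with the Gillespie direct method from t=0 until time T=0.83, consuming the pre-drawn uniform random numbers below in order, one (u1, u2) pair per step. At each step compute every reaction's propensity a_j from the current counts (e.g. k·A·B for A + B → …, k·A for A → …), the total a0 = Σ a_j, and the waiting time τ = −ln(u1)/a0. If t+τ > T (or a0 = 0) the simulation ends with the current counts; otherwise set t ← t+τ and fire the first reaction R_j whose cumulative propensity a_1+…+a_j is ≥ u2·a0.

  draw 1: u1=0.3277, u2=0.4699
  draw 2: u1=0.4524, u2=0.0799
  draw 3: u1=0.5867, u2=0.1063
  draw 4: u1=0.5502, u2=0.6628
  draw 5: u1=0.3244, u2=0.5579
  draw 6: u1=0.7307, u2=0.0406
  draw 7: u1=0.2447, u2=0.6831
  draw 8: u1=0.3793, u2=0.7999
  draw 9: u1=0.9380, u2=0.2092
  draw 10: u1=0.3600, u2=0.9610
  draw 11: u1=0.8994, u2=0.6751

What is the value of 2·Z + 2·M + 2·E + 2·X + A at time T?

Check how each reaction changes W = 2·Z + 2·M + 2·E + 2·X + A (weight of products minus weight of reactants):
R1: M -> E: (2·1) − (2·1) = 2 − 2 = 0
R2: M -> E: (2·1) − (2·1) = 2 − 2 = 0
R3: Z + M -> 2 X: (2·2) − (2·1 + 2·1) = 4 − 4 = 0
R4: Z + X -> 4 A: (1·4) − (2·1 + 2·1) = 4 − 4 = 0
R5: E -> M: (2·1) − (2·1) = 2 − 2 = 0
Every reaction leaves W unchanged, so W is conserved and no simulation is needed: W(T) = W(0) = 2·5 + 2·6 + 2·7 + 2·5 + 9 = 55

Value at T = 55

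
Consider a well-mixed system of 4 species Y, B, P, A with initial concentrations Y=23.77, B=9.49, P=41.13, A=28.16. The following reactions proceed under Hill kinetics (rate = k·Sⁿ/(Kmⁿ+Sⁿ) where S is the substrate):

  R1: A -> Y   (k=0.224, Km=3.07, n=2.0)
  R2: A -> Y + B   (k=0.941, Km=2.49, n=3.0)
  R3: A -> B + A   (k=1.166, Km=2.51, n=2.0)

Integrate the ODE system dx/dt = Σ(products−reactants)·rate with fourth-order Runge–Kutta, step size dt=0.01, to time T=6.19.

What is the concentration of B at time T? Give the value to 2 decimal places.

B at T = 22.45

RK4 with dt=0.01: 619 steps to T=6.19. Trajectory (selected grid times):
t=0.00: Y=23.77 B=9.49 P=41.13 A=28.16
t=0.69: Y=24.57 B=10.94 P=41.13 A=27.36
t=1.38: Y=25.37 B=12.38 P=41.13 A=26.56
t=2.06: Y=26.16 B=13.81 P=41.13 A=25.77
t=2.75: Y=26.96 B=15.25 P=41.13 A=24.97
t=3.44: Y=27.76 B=16.70 P=41.13 A=24.17
t=4.13: Y=28.56 B=18.14 P=41.13 A=23.37
t=4.81: Y=29.35 B=19.57 P=41.13 A=22.58
t=5.50: Y=30.15 B=21.01 P=41.13 A=21.78
t=6.19: Y=30.95 B=22.45 P=41.13 A=20.98
Read off B at T=6.19: 22.45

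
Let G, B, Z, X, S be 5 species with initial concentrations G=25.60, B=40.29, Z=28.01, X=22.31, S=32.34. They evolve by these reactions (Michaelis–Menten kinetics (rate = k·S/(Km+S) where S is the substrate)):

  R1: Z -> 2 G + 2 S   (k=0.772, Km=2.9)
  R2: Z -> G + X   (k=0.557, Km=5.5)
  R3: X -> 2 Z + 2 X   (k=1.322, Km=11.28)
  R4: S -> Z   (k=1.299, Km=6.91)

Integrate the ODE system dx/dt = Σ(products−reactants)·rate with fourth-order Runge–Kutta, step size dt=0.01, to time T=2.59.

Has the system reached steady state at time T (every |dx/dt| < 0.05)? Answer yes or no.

RK4 with dt=0.01: 259 steps to T=2.59. Trajectory (selected grid times):
t=0.00: G=25.60 B=40.29 Z=28.01 X=22.31 S=32.34
t=0.29: G=26.14 B=40.29 Z=28.49 X=22.70 S=32.44
t=0.58: G=26.68 B=40.29 Z=28.98 X=23.09 S=32.53
t=0.86: G=27.21 B=40.29 Z=29.45 X=23.47 S=32.62
t=1.15: G=27.75 B=40.29 Z=29.94 X=23.87 S=32.72
t=1.44: G=28.30 B=40.29 Z=30.43 X=24.27 S=32.82
t=1.73: G=28.84 B=40.29 Z=30.93 X=24.67 S=32.92
t=2.01: G=29.37 B=40.29 Z=31.41 X=25.05 S=33.01
t=2.30: G=29.92 B=40.29 Z=31.90 X=25.46 S=33.11
t=2.59: G=30.47 B=40.29 Z=32.41 X=25.86 S=33.21
Rates at T: R1=0.7086, R2=0.4762, R3=0.9205, R4=1.0753
dx/dt at T (Σ net stoichiometry × rate): G=+1.8934, B=+0.0000, Z=+1.7315, X=+1.3967, S=+0.3419
Largest |dx/dt| is |+1.8934| (G) ≥ 0.05 → not steady.

Steady state at T: no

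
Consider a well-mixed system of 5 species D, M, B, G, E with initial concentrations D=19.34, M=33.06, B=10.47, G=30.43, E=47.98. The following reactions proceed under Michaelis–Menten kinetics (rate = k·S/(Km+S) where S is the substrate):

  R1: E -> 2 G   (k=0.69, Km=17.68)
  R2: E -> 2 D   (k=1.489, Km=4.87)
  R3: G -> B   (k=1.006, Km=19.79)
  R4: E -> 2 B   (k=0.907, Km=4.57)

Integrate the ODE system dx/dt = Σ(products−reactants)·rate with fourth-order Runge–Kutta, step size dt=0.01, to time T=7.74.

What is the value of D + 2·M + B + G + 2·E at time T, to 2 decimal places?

Value at T = 222.32

Check how each reaction changes W = D + 2·M + B + G + 2·E (weight of products minus weight of reactants):
R1: E -> 2 G: (1·2) − (2·1) = 2 − 2 = 0
R2: E -> 2 D: (1·2) − (2·1) = 2 − 2 = 0
R3: G -> B: (1·1) − (1·1) = 1 − 1 = 0
R4: E -> 2 B: (1·2) − (2·1) = 2 − 2 = 0
Every reaction leaves W unchanged, so W is conserved and no simulation is needed: W(T) = W(0) = 19.34 + 2·33.06 + 10.47 + 30.43 + 2·47.98 = 222.32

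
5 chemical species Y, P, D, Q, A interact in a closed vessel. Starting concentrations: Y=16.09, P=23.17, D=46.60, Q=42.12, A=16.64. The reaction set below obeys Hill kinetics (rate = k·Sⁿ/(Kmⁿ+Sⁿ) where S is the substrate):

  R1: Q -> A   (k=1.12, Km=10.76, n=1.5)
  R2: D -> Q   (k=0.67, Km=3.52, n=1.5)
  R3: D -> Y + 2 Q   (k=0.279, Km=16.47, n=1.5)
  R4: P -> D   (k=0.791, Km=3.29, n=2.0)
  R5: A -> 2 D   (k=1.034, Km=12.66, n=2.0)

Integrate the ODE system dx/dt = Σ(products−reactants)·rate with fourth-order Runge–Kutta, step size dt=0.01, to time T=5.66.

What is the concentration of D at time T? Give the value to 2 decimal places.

D at T = 53.61

RK4 with dt=0.01: 566 steps to T=5.66. Trajectory (selected grid times):
t=0.00: Y=16.09 P=23.17 D=46.60 Q=42.12 A=16.64
t=0.63: Y=16.24 P=22.68 D=47.36 Q=42.20 A=16.85
t=1.26: Y=16.38 P=22.19 D=48.12 Q=42.28 A=17.06
t=1.89: Y=16.53 P=21.71 D=48.89 Q=42.36 A=17.26
t=2.52: Y=16.68 P=21.22 D=49.67 Q=42.45 A=17.46
t=3.14: Y=16.82 P=20.74 D=50.44 Q=42.53 A=17.66
t=3.77: Y=16.97 P=20.26 D=51.22 Q=42.61 A=17.85
t=4.40: Y=17.12 P=19.77 D=52.02 Q=42.70 A=18.04
t=5.03: Y=17.27 P=19.29 D=52.81 Q=42.79 A=18.23
t=5.66: Y=17.42 P=18.80 D=53.61 Q=42.88 A=18.42
Read off D at T=5.66: 53.61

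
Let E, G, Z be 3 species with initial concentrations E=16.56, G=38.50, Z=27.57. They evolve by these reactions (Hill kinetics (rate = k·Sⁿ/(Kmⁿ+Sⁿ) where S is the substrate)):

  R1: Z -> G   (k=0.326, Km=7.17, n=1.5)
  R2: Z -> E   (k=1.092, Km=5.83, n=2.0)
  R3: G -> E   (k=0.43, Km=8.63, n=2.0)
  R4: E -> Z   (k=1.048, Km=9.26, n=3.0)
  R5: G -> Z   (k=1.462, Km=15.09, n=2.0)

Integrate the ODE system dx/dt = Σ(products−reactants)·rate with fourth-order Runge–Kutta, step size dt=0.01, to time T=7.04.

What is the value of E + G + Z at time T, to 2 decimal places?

Check how each reaction changes W = E + G + Z (weight of products minus weight of reactants):
R1: Z -> G: (1·1) − (1·1) = 1 − 1 = 0
R2: Z -> E: (1·1) − (1·1) = 1 − 1 = 0
R3: G -> E: (1·1) − (1·1) = 1 − 1 = 0
R4: E -> Z: (1·1) − (1·1) = 1 − 1 = 0
R5: G -> Z: (1·1) − (1·1) = 1 − 1 = 0
Every reaction leaves W unchanged, so W is conserved and no simulation is needed: W(T) = W(0) = 16.56 + 38.50 + 27.57 = 82.63

Value at T = 82.63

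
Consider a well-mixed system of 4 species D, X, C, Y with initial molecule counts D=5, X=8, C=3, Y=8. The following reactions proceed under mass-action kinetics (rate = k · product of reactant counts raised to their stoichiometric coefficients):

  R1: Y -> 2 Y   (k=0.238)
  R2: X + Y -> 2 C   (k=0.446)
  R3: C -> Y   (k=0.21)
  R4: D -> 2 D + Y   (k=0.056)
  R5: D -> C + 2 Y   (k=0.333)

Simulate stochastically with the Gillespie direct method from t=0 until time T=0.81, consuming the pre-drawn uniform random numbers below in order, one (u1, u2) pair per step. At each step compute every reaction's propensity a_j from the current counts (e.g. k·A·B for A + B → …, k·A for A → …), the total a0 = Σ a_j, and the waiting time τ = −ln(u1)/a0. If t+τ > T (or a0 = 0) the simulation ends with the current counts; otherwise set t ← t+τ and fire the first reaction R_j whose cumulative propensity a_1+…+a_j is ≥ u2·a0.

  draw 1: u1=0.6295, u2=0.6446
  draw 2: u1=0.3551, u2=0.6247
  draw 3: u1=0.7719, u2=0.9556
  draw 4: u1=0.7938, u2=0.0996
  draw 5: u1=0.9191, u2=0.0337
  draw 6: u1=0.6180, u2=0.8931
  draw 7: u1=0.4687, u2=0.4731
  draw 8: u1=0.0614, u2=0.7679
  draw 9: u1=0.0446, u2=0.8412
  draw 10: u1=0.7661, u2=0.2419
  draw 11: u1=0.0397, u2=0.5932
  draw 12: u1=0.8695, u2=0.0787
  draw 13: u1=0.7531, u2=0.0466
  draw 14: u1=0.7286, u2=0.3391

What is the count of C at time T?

C at T = 16

t=0.000: D=5 X=8 C=3 Y=8
Draw 1: a1=1.904, a2=28.544, a3=0.630, a4=0.280, a5=1.665, a0=33.023; τ=−ln(0.6295)/33.023=0.014 → t=0.014; u2·a0=0.6446·33.023=21.287; a1=1.904 < 21.287 ≤ a1+a2=30.448 → R2 fires; D=5 X=7 C=5 Y=7
Draw 2: a1=1.666, a2=21.854, a3=1.050, a4=0.280, a5=1.665, a0=26.515; τ=−ln(0.3551)/26.515=0.039 → t=0.053; u2·a0=0.6247·26.515=16.564; a1=1.666 < 16.564 ≤ a1+a2=23.520 → R2 fires; D=5 X=6 C=7 Y=6
Draw 3: a1=1.428, a2=16.056, a3=1.470, a4=0.280, a5=1.665, a0=20.899; τ=−ln(0.7719)/20.899=0.012 → t=0.065; u2·a0=0.9556·20.899=19.971; a1+…+a4=19.234 < 19.971 ≤ a1+…+a5=20.899 → R5 fires; D=4 X=6 C=8 Y=8
Draw 4: a1=1.904, a2=21.408, a3=1.680, a4=0.224, a5=1.332, a0=26.548; τ=−ln(0.7938)/26.548=0.009 → t=0.074; u2·a0=0.0996·26.548=2.644; a1=1.904 < 2.644 ≤ a1+a2=23.312 → R2 fires; D=4 X=5 C=10 Y=7
Draw 5: a1=1.666, a2=15.610, a3=2.100, a4=0.224, a5=1.332, a0=20.932; τ=−ln(0.9191)/20.932=0.004 → t=0.078; u2·a0=0.0337·20.932=0.705 ≤ a1=1.666 → R1 fires; D=4 X=5 C=10 Y=8
Draw 6: a1=1.904, a2=17.840, a3=2.100, a4=0.224, a5=1.332, a0=23.400; τ=−ln(0.6180)/23.400=0.021 → t=0.099; u2·a0=0.8931·23.400=20.899; a1+a2=19.744 < 20.899 ≤ a1+…+a3=21.844 → R3 fires; D=4 X=5 C=9 Y=9
Draw 7: a1=2.142, a2=20.070, a3=1.890, a4=0.224, a5=1.332, a0=25.658; τ=−ln(0.4687)/25.658=0.030 → t=0.128; u2·a0=0.4731·25.658=12.139; a1=2.142 < 12.139 ≤ a1+a2=22.212 → R2 fires; D=4 X=4 C=11 Y=8
Draw 8: a1=1.904, a2=14.272, a3=2.310, a4=0.224, a5=1.332, a0=20.042; τ=−ln(0.0614)/20.042=0.139 → t=0.268; u2·a0=0.7679·20.042=15.390; a1=1.904 < 15.390 ≤ a1+a2=16.176 → R2 fires; D=4 X=3 C=13 Y=7
Draw 9: a1=1.666, a2=9.366, a3=2.730, a4=0.224, a5=1.332, a0=15.318; τ=−ln(0.0446)/15.318=0.203 → t=0.471; u2·a0=0.8412·15.318=12.886; a1+a2=11.032 < 12.886 ≤ a1+…+a3=13.762 → R3 fires; D=4 X=3 C=12 Y=8
Draw 10: a1=1.904, a2=10.704, a3=2.520, a4=0.224, a5=1.332, a0=16.684; τ=−ln(0.7661)/16.684=0.016 → t=0.487; u2·a0=0.2419·16.684=4.036; a1=1.904 < 4.036 ≤ a1+a2=12.608 → R2 fires; D=4 X=2 C=14 Y=7
Draw 11: a1=1.666, a2=6.244, a3=2.940, a4=0.224, a5=1.332, a0=12.406; τ=−ln(0.0397)/12.406=0.260 → t=0.747; u2·a0=0.5932·12.406=7.359; a1=1.666 < 7.359 ≤ a1+a2=7.910 → R2 fires; D=4 X=1 C=16 Y=6
Draw 12: a1=1.428, a2=2.676, a3=3.360, a4=0.224, a5=1.332, a0=9.020; τ=−ln(0.8695)/9.020=0.016 → t=0.762; u2·a0=0.0787·9.020=0.710 ≤ a1=1.428 → R1 fires; D=4 X=1 C=16 Y=7
Draw 13: a1=1.666, a2=3.122, a3=3.360, a4=0.224, a5=1.332, a0=9.704; τ=−ln(0.7531)/9.704=0.029 → t=0.791; u2·a0=0.0466·9.704=0.452 ≤ a1=1.666 → R1 fires; D=4 X=1 C=16 Y=8
Draw 14: a1=1.904, a2=3.568, a3=3.360, a4=0.224, a5=1.332, a0=10.388; τ=−ln(0.7286)/10.388=0.030 → t=0.822 > T=0.81: stop.
Read off C at T=0.81: 16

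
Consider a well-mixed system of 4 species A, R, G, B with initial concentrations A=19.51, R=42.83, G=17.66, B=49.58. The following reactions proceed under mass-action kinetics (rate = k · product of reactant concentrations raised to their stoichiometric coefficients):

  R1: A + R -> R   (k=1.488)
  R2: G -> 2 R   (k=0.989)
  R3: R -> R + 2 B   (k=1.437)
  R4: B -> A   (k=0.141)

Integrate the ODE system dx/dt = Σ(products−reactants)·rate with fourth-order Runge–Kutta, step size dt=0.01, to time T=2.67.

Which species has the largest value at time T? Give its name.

RK4 with dt=0.01: 267 steps to T=2.67. Trajectory (selected grid times):
t=0.00: A=19.51 R=42.83 G=17.66 B=49.58
t=0.30: A=0.16 R=51.90 G=13.13 B=87.73
t=0.59: A=0.21 R=58.44 G=9.85 B=129.41
t=0.89: A=0.26 R=63.50 G=7.32 B=175.65
t=1.19: A=0.31 R=67.26 G=5.44 B=223.66
t=1.48: A=0.36 R=69.98 G=4.09 B=270.80
t=1.78: A=0.42 R=72.08 G=3.04 B=319.60
t=2.08: A=0.47 R=73.64 G=2.26 B=367.90
t=2.37: A=0.52 R=74.76 G=1.69 B=413.78
t=2.67: A=0.57 R=75.63 G=1.26 B=460.15
At T=2.67: A=0.57 R=75.63 G=1.26 B=460.15; the largest is B.

Dominant species at T: B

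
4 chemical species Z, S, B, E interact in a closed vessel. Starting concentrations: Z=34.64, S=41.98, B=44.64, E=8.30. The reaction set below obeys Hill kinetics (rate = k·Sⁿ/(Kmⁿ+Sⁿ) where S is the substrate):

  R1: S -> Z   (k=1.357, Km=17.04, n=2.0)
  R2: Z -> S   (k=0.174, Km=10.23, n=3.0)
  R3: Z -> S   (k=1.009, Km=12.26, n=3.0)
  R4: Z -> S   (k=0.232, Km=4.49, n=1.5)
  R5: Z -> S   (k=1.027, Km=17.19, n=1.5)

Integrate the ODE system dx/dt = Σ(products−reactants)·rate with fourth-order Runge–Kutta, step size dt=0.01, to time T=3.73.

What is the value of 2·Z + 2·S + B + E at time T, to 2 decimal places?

Check how each reaction changes W = 2·Z + 2·S + B + E (weight of products minus weight of reactants):
R1: S -> Z: (2·1) − (2·1) = 2 − 2 = 0
R2: Z -> S: (2·1) − (2·1) = 2 − 2 = 0
R3: Z -> S: (2·1) − (2·1) = 2 − 2 = 0
R4: Z -> S: (2·1) − (2·1) = 2 − 2 = 0
R5: Z -> S: (2·1) − (2·1) = 2 − 2 = 0
Every reaction leaves W unchanged, so W is conserved and no simulation is needed: W(T) = W(0) = 2·34.64 + 2·41.98 + 44.64 + 8.30 = 206.18

Value at T = 206.18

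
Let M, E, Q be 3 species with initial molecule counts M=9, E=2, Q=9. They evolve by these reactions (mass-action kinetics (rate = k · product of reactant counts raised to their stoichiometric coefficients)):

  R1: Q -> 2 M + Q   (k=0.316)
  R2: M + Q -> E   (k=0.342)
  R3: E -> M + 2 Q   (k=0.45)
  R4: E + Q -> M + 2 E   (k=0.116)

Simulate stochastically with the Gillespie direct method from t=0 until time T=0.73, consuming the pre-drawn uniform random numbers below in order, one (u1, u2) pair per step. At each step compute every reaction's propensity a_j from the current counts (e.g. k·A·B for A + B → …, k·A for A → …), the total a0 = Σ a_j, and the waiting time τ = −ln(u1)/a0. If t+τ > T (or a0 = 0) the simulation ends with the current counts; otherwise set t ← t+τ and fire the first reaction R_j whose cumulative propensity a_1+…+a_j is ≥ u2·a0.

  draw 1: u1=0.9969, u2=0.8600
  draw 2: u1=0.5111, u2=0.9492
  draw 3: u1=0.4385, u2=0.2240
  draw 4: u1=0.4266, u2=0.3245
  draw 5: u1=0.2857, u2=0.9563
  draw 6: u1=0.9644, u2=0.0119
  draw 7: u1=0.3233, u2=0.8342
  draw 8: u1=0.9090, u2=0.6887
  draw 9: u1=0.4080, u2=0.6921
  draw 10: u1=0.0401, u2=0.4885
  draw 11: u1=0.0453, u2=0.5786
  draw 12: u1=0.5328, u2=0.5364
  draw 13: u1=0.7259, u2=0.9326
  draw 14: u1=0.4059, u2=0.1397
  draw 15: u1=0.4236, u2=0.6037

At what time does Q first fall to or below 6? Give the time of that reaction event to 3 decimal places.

Threshold first reached at t = 0.052

t=0.000: M=9 E=2 Q=9
Draw 1: a1=2.844, a2=27.702, a3=0.900, a4=2.088, a0=33.534; τ=−ln(0.9969)/33.534=0.000 → t=0.000; u2·a0=0.8600·33.534=28.839; a1=2.844 < 28.839 ≤ a1+a2=30.546 → R2 fires; M=8 E=3 Q=8
Draw 2: a1=2.528, a2=21.888, a3=1.350, a4=2.784, a0=28.550; τ=−ln(0.5111)/28.550=0.024 → t=0.024; u2·a0=0.9492·28.550=27.100; a1+…+a3=25.766 < 27.100 ≤ a1+…+a4=28.550 → R4 fires; M=9 E=4 Q=7
Draw 3: a1=2.212, a2=21.546, a3=1.800, a4=3.248, a0=28.806; τ=−ln(0.4385)/28.806=0.029 → t=0.052; u2·a0=0.2240·28.806=6.453; a1=2.212 < 6.453 ≤ a1+a2=23.758 → R2 fires; M=8 E=5 Q=6
Draw 4: a1=1.896, a2=16.416, a3=2.250, a4=3.480, a0=24.042; τ=−ln(0.4266)/24.042=0.035 → t=0.088; u2·a0=0.3245·24.042=7.802; a1=1.896 < 7.802 ≤ a1+a2=18.312 → R2 fires; M=7 E=6 Q=5
Draw 5: a1=1.580, a2=11.970, a3=2.700, a4=3.480, a0=19.730; τ=−ln(0.2857)/19.730=0.063 → t=0.151; u2·a0=0.9563·19.730=18.868; a1+…+a3=16.250 < 18.868 ≤ a1+…+a4=19.730 → R4 fires; M=8 E=7 Q=4
Draw 6: a1=1.264, a2=10.944, a3=3.150, a4=3.248, a0=18.606; τ=−ln(0.9644)/18.606=0.002 → t=0.153; u2·a0=0.0119·18.606=0.221 ≤ a1=1.264 → R1 fires; M=10 E=7 Q=4
Draw 7: a1=1.264, a2=13.680, a3=3.150, a4=3.248, a0=21.342; τ=−ln(0.3233)/21.342=0.053 → t=0.206; u2·a0=0.8342·21.342=17.803; a1+a2=14.944 < 17.803 ≤ a1+…+a3=18.094 → R3 fires; M=11 E=6 Q=6
Draw 8: a1=1.896, a2=22.572, a3=2.700, a4=4.176, a0=31.344; τ=−ln(0.9090)/31.344=0.003 → t=0.209; u2·a0=0.6887·31.344=21.587; a1=1.896 < 21.587 ≤ a1+a2=24.468 → R2 fires; M=10 E=7 Q=5
Draw 9: a1=1.580, a2=17.100, a3=3.150, a4=4.060, a0=25.890; τ=−ln(0.4080)/25.890=0.035 → t=0.244; u2·a0=0.6921·25.890=17.918; a1=1.580 < 17.918 ≤ a1+a2=18.680 → R2 fires; M=9 E=8 Q=4
Draw 10: a1=1.264, a2=12.312, a3=3.600, a4=3.712, a0=20.888; τ=−ln(0.0401)/20.888=0.154 → t=0.398; u2·a0=0.4885·20.888=10.204; a1=1.264 < 10.204 ≤ a1+a2=13.576 → R2 fires; M=8 E=9 Q=3
Draw 11: a1=0.948, a2=8.208, a3=4.050, a4=3.132, a0=16.338; τ=−ln(0.0453)/16.338=0.189 → t=0.587; u2·a0=0.5786·16.338=9.453; a1+a2=9.156 < 9.453 ≤ a1+…+a3=13.206 → R3 fires; M=9 E=8 Q=5
Draw 12: a1=1.580, a2=15.390, a3=3.600, a4=4.640, a0=25.210; τ=−ln(0.5328)/25.210=0.025 → t=0.612; u2·a0=0.5364·25.210=13.523; a1=1.580 < 13.523 ≤ a1+a2=16.970 → R2 fires; M=8 E=9 Q=4
Draw 13: a1=1.264, a2=10.944, a3=4.050, a4=4.176, a0=20.434; τ=−ln(0.7259)/20.434=0.016 → t=0.628; u2·a0=0.9326·20.434=19.057; a1+…+a3=16.258 < 19.057 ≤ a1+…+a4=20.434 → R4 fires; M=9 E=10 Q=3
Draw 14: a1=0.948, a2=9.234, a3=4.500, a4=3.480, a0=18.162; τ=−ln(0.4059)/18.162=0.050 → t=0.677; u2·a0=0.1397·18.162=2.537; a1=0.948 < 2.537 ≤ a1+a2=10.182 → R2 fires; M=8 E=11 Q=2
Draw 15: a1=0.632, a2=5.472, a3=4.950, a4=2.552, a0=13.606; τ=−ln(0.4236)/13.606=0.063 → t=0.740 > T=0.73: stop.
Q first becomes ≤ 6 when it reaches 6 at the event at t=0.052.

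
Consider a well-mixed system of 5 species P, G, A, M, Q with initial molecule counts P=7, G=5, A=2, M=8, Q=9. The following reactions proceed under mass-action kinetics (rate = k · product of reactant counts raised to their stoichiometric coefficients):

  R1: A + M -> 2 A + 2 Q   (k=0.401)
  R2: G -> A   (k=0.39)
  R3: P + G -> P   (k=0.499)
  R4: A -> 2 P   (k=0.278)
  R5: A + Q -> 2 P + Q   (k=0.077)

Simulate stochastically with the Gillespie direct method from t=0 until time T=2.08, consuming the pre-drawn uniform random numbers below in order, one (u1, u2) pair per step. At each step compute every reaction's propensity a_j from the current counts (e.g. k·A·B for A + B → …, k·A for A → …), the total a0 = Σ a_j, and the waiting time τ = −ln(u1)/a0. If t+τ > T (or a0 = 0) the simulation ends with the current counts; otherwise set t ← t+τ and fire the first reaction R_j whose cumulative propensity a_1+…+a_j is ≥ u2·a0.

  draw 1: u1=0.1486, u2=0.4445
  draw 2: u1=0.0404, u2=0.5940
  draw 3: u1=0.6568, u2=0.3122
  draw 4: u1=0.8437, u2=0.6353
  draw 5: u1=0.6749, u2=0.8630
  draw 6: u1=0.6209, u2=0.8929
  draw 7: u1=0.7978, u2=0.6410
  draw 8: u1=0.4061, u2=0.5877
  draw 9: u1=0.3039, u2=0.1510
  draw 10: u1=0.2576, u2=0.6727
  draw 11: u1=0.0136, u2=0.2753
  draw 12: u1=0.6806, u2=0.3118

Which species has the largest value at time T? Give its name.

t=0.000: P=7 G=5 A=2 M=8 Q=9
Draw 1: a1=6.416, a2=1.950, a3=17.465, a4=0.556, a5=1.386, a0=27.773; τ=−ln(0.1486)/27.773=0.069 → t=0.069; u2·a0=0.4445·27.773=12.345; a1+a2=8.366 < 12.345 ≤ a1+…+a3=25.831 → R3 fires; P=7 G=4 A=2 M=8 Q=9
Draw 2: a1=6.416, a2=1.560, a3=13.972, a4=0.556, a5=1.386, a0=23.890; τ=−ln(0.0404)/23.890=0.134 → t=0.203; u2·a0=0.5940·23.890=14.191; a1+a2=7.976 < 14.191 ≤ a1+…+a3=21.948 → R3 fires; P=7 G=3 A=2 M=8 Q=9
Draw 3: a1=6.416, a2=1.170, a3=10.479, a4=0.556, a5=1.386, a0=20.007; τ=−ln(0.6568)/20.007=0.021 → t=0.224; u2·a0=0.3122·20.007=6.246 ≤ a1=6.416 → R1 fires; P=7 G=3 A=3 M=7 Q=11
Draw 4: a1=8.421, a2=1.170, a3=10.479, a4=0.834, a5=2.541, a0=23.445; τ=−ln(0.8437)/23.445=0.007 → t=0.231; u2·a0=0.6353·23.445=14.895; a1+a2=9.591 < 14.895 ≤ a1+…+a3=20.070 → R3 fires; P=7 G=2 A=3 M=7 Q=11
Draw 5: a1=8.421, a2=0.780, a3=6.986, a4=0.834, a5=2.541, a0=19.562; τ=−ln(0.6749)/19.562=0.020 → t=0.251; u2·a0=0.8630·19.562=16.882; a1+…+a3=16.187 < 16.882 ≤ a1+…+a4=17.021 → R4 fires; P=9 G=2 A=2 M=7 Q=11
Draw 6: a1=5.614, a2=0.780, a3=8.982, a4=0.556, a5=1.694, a0=17.626; τ=−ln(0.6209)/17.626=0.027 → t=0.278; u2·a0=0.8929·17.626=15.738; a1+…+a3=15.376 < 15.738 ≤ a1+…+a4=15.932 → R4 fires; P=11 G=2 A=1 M=7 Q=11
Draw 7: a1=2.807, a2=0.780, a3=10.978, a4=0.278, a5=0.847, a0=15.690; τ=−ln(0.7978)/15.690=0.014 → t=0.293; u2·a0=0.6410·15.690=10.057; a1+a2=3.587 < 10.057 ≤ a1+…+a3=14.565 → R3 fires; P=11 G=1 A=1 M=7 Q=11
Draw 8: a1=2.807, a2=0.390, a3=5.489, a4=0.278, a5=0.847, a0=9.811; τ=−ln(0.4061)/9.811=0.092 → t=0.385; u2·a0=0.5877·9.811=5.766; a1+a2=3.197 < 5.766 ≤ a1+…+a3=8.686 → R3 fires; P=11 G=0 A=1 M=7 Q=11
Draw 9: a1=2.807, a2=0.000, a3=0.000, a4=0.278, a5=0.847, a0=3.932; τ=−ln(0.3039)/3.932=0.303 → t=0.688; u2·a0=0.1510·3.932=0.594 ≤ a1=2.807 → R1 fires; P=11 G=0 A=2 M=6 Q=13
Draw 10: a1=4.812, a2=0.000, a3=0.000, a4=0.556, a5=2.002, a0=7.370; τ=−ln(0.2576)/7.370=0.184 → t=0.872; u2·a0=0.6727·7.370=4.958; a1+…+a3=4.812 < 4.958 ≤ a1+…+a4=5.368 → R4 fires; P=13 G=0 A=1 M=6 Q=13
Draw 11: a1=2.406, a2=0.000, a3=0.000, a4=0.278, a5=1.001, a0=3.685; τ=−ln(0.0136)/3.685=1.166 → t=2.038; u2·a0=0.2753·3.685=1.014 ≤ a1=2.406 → R1 fires; P=13 G=0 A=2 M=5 Q=15
Draw 12: a1=4.010, a2=0.000, a3=0.000, a4=0.556, a5=2.310, a0=6.876; τ=−ln(0.6806)/6.876=0.056 → t=2.094 > T=2.08: stop.
At T=2.08: P=13 G=0 A=2 M=5 Q=15; the largest is Q.

Dominant species at T: Q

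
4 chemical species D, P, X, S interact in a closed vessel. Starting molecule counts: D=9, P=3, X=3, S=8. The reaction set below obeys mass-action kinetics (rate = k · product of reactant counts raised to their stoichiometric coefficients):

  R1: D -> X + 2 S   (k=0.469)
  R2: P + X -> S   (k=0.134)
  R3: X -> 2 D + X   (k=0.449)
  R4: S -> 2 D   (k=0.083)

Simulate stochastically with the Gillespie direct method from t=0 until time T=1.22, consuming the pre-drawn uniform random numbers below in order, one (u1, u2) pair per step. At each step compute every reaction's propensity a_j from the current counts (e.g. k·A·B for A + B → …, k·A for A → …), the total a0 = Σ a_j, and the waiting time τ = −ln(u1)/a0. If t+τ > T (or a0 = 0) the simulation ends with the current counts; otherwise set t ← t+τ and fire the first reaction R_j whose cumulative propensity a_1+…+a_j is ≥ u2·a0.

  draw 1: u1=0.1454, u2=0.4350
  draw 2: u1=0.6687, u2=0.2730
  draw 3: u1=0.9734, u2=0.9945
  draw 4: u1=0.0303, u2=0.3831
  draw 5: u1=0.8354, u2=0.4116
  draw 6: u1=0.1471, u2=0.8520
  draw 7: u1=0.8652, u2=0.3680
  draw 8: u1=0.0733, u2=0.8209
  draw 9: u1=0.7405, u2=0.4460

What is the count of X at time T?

t=0.000: D=9 P=3 X=3 S=8
Draw 1: a1=4.221, a2=1.206, a3=1.347, a4=0.664, a0=7.438; τ=−ln(0.1454)/7.438=0.259 → t=0.259; u2·a0=0.4350·7.438=3.236 ≤ a1=4.221 → R1 fires; D=8 P=3 X=4 S=10
Draw 2: a1=3.752, a2=1.608, a3=1.796, a4=0.830, a0=7.986; τ=−ln(0.6687)/7.986=0.050 → t=0.310; u2·a0=0.2730·7.986=2.180 ≤ a1=3.752 → R1 fires; D=7 P=3 X=5 S=12
Draw 3: a1=3.283, a2=2.010, a3=2.245, a4=0.996, a0=8.534; τ=−ln(0.9734)/8.534=0.003 → t=0.313; u2·a0=0.9945·8.534=8.487; a1+…+a3=7.538 < 8.487 ≤ a1+…+a4=8.534 → R4 fires; D=9 P=3 X=5 S=11
Draw 4: a1=4.221, a2=2.010, a3=2.245, a4=0.913, a0=9.389; τ=−ln(0.0303)/9.389=0.372 → t=0.685; u2·a0=0.3831·9.389=3.597 ≤ a1=4.221 → R1 fires; D=8 P=3 X=6 S=13
Draw 5: a1=3.752, a2=2.412, a3=2.694, a4=1.079, a0=9.937; τ=−ln(0.8354)/9.937=0.018 → t=0.703; u2·a0=0.4116·9.937=4.090; a1=3.752 < 4.090 ≤ a1+a2=6.164 → R2 fires; D=8 P=2 X=5 S=14
Draw 6: a1=3.752, a2=1.340, a3=2.245, a4=1.162, a0=8.499; τ=−ln(0.1471)/8.499=0.226 → t=0.929; u2·a0=0.8520·8.499=7.241; a1+a2=5.092 < 7.241 ≤ a1+…+a3=7.337 → R3 fires; D=10 P=2 X=5 S=14
Draw 7: a1=4.690, a2=1.340, a3=2.245, a4=1.162, a0=9.437; τ=−ln(0.8652)/9.437=0.015 → t=0.944; u2·a0=0.3680·9.437=3.473 ≤ a1=4.690 → R1 fires; D=9 P=2 X=6 S=16
Draw 8: a1=4.221, a2=1.608, a3=2.694, a4=1.328, a0=9.851; τ=−ln(0.0733)/9.851=0.265 → t=1.209; u2·a0=0.8209·9.851=8.087; a1+a2=5.829 < 8.087 ≤ a1+…+a3=8.523 → R3 fires; D=11 P=2 X=6 S=16
Draw 9: a1=5.159, a2=1.608, a3=2.694, a4=1.328, a0=10.789; τ=−ln(0.7405)/10.789=0.028 → t=1.237 > T=1.22: stop.
Read off X at T=1.22: 6

X at T = 6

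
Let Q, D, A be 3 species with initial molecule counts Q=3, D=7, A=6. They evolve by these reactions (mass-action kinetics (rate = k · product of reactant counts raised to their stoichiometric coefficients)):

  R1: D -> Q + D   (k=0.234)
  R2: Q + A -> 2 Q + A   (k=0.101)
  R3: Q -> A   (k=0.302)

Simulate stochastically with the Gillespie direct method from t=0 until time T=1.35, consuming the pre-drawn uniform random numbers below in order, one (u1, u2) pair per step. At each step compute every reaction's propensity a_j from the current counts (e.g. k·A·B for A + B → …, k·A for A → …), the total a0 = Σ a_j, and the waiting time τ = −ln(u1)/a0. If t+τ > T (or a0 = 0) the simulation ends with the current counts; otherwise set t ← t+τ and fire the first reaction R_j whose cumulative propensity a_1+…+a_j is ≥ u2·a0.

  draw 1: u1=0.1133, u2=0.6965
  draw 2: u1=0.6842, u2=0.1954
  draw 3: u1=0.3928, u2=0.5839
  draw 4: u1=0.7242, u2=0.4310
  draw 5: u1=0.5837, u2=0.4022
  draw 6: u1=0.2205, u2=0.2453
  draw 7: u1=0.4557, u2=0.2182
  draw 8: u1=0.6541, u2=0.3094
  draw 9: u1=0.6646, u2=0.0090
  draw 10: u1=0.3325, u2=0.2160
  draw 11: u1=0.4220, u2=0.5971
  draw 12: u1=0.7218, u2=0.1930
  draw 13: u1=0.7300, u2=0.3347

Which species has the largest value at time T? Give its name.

Dominant species at T: Q

t=0.000: Q=3 D=7 A=6
Draw 1: a1=1.638, a2=1.818, a3=0.906, a0=4.362; τ=−ln(0.1133)/4.362=0.499 → t=0.499; u2·a0=0.6965·4.362=3.038; a1=1.638 < 3.038 ≤ a1+a2=3.456 → R2 fires; Q=4 D=7 A=6
Draw 2: a1=1.638, a2=2.424, a3=1.208, a0=5.270; τ=−ln(0.6842)/5.270=0.072 → t=0.571; u2·a0=0.1954·5.270=1.030 ≤ a1=1.638 → R1 fires; Q=5 D=7 A=6
Draw 3: a1=1.638, a2=3.030, a3=1.510, a0=6.178; τ=−ln(0.3928)/6.178=0.151 → t=0.723; u2·a0=0.5839·6.178=3.607; a1=1.638 < 3.607 ≤ a1+a2=4.668 → R2 fires; Q=6 D=7 A=6
Draw 4: a1=1.638, a2=3.636, a3=1.812, a0=7.086; τ=−ln(0.7242)/7.086=0.046 → t=0.768; u2·a0=0.4310·7.086=3.054; a1=1.638 < 3.054 ≤ a1+a2=5.274 → R2 fires; Q=7 D=7 A=6
Draw 5: a1=1.638, a2=4.242, a3=2.114, a0=7.994; τ=−ln(0.5837)/7.994=0.067 → t=0.835; u2·a0=0.4022·7.994=3.215; a1=1.638 < 3.215 ≤ a1+a2=5.880 → R2 fires; Q=8 D=7 A=6
Draw 6: a1=1.638, a2=4.848, a3=2.416, a0=8.902; τ=−ln(0.2205)/8.902=0.170 → t=1.005; u2·a0=0.2453·8.902=2.184; a1=1.638 < 2.184 ≤ a1+a2=6.486 → R2 fires; Q=9 D=7 A=6
Draw 7: a1=1.638, a2=5.454, a3=2.718, a0=9.810; τ=−ln(0.4557)/9.810=0.080 → t=1.085; u2·a0=0.2182·9.810=2.141; a1=1.638 < 2.141 ≤ a1+a2=7.092 → R2 fires; Q=10 D=7 A=6
Draw 8: a1=1.638, a2=6.060, a3=3.020, a0=10.718; τ=−ln(0.6541)/10.718=0.040 → t=1.125; u2·a0=0.3094·10.718=3.316; a1=1.638 < 3.316 ≤ a1+a2=7.698 → R2 fires; Q=11 D=7 A=6
Draw 9: a1=1.638, a2=6.666, a3=3.322, a0=11.626; τ=−ln(0.6646)/11.626=0.035 → t=1.160; u2·a0=0.0090·11.626=0.105 ≤ a1=1.638 → R1 fires; Q=12 D=7 A=6
Draw 10: a1=1.638, a2=7.272, a3=3.624, a0=12.534; τ=−ln(0.3325)/12.534=0.088 → t=1.248; u2·a0=0.2160·12.534=2.707; a1=1.638 < 2.707 ≤ a1+a2=8.910 → R2 fires; Q=13 D=7 A=6
Draw 11: a1=1.638, a2=7.878, a3=3.926, a0=13.442; τ=−ln(0.4220)/13.442=0.064 → t=1.312; u2·a0=0.5971·13.442=8.026; a1=1.638 < 8.026 ≤ a1+a2=9.516 → R2 fires; Q=14 D=7 A=6
Draw 12: a1=1.638, a2=8.484, a3=4.228, a0=14.350; τ=−ln(0.7218)/14.350=0.023 → t=1.335; u2·a0=0.1930·14.350=2.770; a1=1.638 < 2.770 ≤ a1+a2=10.122 → R2 fires; Q=15 D=7 A=6
Draw 13: a1=1.638, a2=9.090, a3=4.530, a0=15.258; τ=−ln(0.7300)/15.258=0.021 → t=1.355 > T=1.35: stop.
At T=1.35: Q=15 D=7 A=6; the largest is Q.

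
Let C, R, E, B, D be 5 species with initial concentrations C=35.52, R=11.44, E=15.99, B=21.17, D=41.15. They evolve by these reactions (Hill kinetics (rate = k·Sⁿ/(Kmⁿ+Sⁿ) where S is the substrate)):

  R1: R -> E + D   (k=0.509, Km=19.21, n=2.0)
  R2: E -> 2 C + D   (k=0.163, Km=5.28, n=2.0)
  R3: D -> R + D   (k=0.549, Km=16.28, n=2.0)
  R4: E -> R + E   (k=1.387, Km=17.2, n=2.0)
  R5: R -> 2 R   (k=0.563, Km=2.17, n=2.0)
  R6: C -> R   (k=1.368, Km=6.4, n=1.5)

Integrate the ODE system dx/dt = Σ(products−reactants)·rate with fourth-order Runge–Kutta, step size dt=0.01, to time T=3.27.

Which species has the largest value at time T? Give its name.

Dominant species at T: D

RK4 with dt=0.01: 327 steps to T=3.27. Trajectory (selected grid times):
t=0.00: C=35.52 R=11.44 E=15.99 B=21.17 D=41.15
t=0.36: C=35.17 R=12.44 E=15.99 B=21.17 D=41.25
t=0.73: C=34.81 R=13.47 E=15.99 B=21.17 D=41.37
t=1.09: C=34.46 R=14.47 E=16.00 B=21.17 D=41.48
t=1.45: C=34.11 R=15.45 E=16.02 B=21.17 D=41.61
t=1.82: C=33.75 R=16.46 E=16.04 B=21.17 D=41.74
t=2.18: C=33.40 R=17.44 E=16.07 B=21.17 D=41.87
t=2.54: C=33.05 R=18.41 E=16.10 B=21.17 D=42.01
t=2.91: C=32.69 R=19.41 E=16.14 B=21.17 D=42.16
t=3.27: C=32.35 R=20.38 E=16.18 B=21.17 D=42.30
At T=3.27: C=32.35 R=20.38 E=16.18 B=21.17 D=42.30; the largest is D.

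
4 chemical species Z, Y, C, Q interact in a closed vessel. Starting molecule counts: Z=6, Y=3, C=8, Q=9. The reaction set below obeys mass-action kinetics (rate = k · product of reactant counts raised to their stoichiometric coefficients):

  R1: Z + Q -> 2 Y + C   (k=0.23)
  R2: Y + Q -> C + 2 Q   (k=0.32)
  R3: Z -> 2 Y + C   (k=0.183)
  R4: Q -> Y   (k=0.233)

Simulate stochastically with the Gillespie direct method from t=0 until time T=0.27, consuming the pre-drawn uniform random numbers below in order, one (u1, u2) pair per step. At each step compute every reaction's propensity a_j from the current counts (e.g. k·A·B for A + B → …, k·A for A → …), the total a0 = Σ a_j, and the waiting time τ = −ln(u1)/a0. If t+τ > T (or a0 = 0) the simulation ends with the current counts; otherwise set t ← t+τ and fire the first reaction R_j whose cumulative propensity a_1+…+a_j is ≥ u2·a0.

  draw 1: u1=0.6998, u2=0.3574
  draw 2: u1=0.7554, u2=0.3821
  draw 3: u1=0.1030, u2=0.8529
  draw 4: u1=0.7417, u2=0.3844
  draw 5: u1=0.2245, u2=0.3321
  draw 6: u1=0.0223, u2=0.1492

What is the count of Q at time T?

t=0.000: Z=6 Y=3 C=8 Q=9
Draw 1: a1=12.420, a2=8.640, a3=1.098, a4=2.097, a0=24.255; τ=−ln(0.6998)/24.255=0.015 → t=0.015; u2·a0=0.3574·24.255=8.669 ≤ a1=12.420 → R1 fires; Z=5 Y=5 C=9 Q=8
Draw 2: a1=9.200, a2=12.800, a3=0.915, a4=1.864, a0=24.779; τ=−ln(0.7554)/24.779=0.011 → t=0.026; u2·a0=0.3821·24.779=9.468; a1=9.200 < 9.468 ≤ a1+a2=22.000 → R2 fires; Z=5 Y=4 C=10 Q=9
Draw 3: a1=10.350, a2=11.520, a3=0.915, a4=2.097, a0=24.882; τ=−ln(0.1030)/24.882=0.091 → t=0.117; u2·a0=0.8529·24.882=21.222; a1=10.350 < 21.222 ≤ a1+a2=21.870 → R2 fires; Z=5 Y=3 C=11 Q=10
Draw 4: a1=11.500, a2=9.600, a3=0.915, a4=2.330, a0=24.345; τ=−ln(0.7417)/24.345=0.012 → t=0.130; u2·a0=0.3844·24.345=9.358 ≤ a1=11.500 → R1 fires; Z=4 Y=5 C=12 Q=9
Draw 5: a1=8.280, a2=14.400, a3=0.732, a4=2.097, a0=25.509; τ=−ln(0.2245)/25.509=0.059 → t=0.188; u2·a0=0.3321·25.509=8.472; a1=8.280 < 8.472 ≤ a1+a2=22.680 → R2 fires; Z=4 Y=4 C=13 Q=10
Draw 6: a1=9.200, a2=12.800, a3=0.732, a4=2.330, a0=25.062; τ=−ln(0.0223)/25.062=0.152 → t=0.340 > T=0.27: stop.
Read off Q at T=0.27: 10

Q at T = 10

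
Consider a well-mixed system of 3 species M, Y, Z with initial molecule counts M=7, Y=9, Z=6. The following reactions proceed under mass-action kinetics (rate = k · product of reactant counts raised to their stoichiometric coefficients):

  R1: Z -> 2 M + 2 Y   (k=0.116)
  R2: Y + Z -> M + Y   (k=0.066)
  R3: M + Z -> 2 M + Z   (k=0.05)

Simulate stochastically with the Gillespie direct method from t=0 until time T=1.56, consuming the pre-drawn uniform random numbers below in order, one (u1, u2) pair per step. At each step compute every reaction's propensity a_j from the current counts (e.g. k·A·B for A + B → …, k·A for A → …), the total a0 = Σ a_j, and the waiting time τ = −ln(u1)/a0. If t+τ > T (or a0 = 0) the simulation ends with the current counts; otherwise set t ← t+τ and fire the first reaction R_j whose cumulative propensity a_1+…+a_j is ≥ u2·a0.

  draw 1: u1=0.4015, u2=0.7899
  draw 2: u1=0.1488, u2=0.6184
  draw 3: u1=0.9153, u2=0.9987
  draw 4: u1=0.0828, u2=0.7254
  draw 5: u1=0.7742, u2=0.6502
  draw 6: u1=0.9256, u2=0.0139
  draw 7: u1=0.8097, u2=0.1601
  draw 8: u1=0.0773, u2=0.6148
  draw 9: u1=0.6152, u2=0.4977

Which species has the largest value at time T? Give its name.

Dominant species at T: M

t=0.000: M=7 Y=9 Z=6
Draw 1: a1=0.696, a2=3.564, a3=2.100, a0=6.360; τ=−ln(0.4015)/6.360=0.143 → t=0.143; u2·a0=0.7899·6.360=5.024; a1+a2=4.260 < 5.024 ≤ a1+…+a3=6.360 → R3 fires; M=8 Y=9 Z=6
Draw 2: a1=0.696, a2=3.564, a3=2.400, a0=6.660; τ=−ln(0.1488)/6.660=0.286 → t=0.430; u2·a0=0.6184·6.660=4.119; a1=0.696 < 4.119 ≤ a1+a2=4.260 → R2 fires; M=9 Y=9 Z=5
Draw 3: a1=0.580, a2=2.970, a3=2.250, a0=5.800; τ=−ln(0.9153)/5.800=0.015 → t=0.445; u2·a0=0.9987·5.800=5.792; a1+a2=3.550 < 5.792 ≤ a1+…+a3=5.800 → R3 fires; M=10 Y=9 Z=5
Draw 4: a1=0.580, a2=2.970, a3=2.500, a0=6.050; τ=−ln(0.0828)/6.050=0.412 → t=0.857; u2·a0=0.7254·6.050=4.389; a1+a2=3.550 < 4.389 ≤ a1+…+a3=6.050 → R3 fires; M=11 Y=9 Z=5
Draw 5: a1=0.580, a2=2.970, a3=2.750, a0=6.300; τ=−ln(0.7742)/6.300=0.041 → t=0.897; u2·a0=0.6502·6.300=4.096; a1+a2=3.550 < 4.096 ≤ a1+…+a3=6.300 → R3 fires; M=12 Y=9 Z=5
Draw 6: a1=0.580, a2=2.970, a3=3.000, a0=6.550; τ=−ln(0.9256)/6.550=0.012 → t=0.909; u2·a0=0.0139·6.550=0.091 ≤ a1=0.580 → R1 fires; M=14 Y=11 Z=4
Draw 7: a1=0.464, a2=2.904, a3=2.800, a0=6.168; τ=−ln(0.8097)/6.168=0.034 → t=0.943; u2·a0=0.1601·6.168=0.987; a1=0.464 < 0.987 ≤ a1+a2=3.368 → R2 fires; M=15 Y=11 Z=3
Draw 8: a1=0.348, a2=2.178, a3=2.250, a0=4.776; τ=−ln(0.0773)/4.776=0.536 → t=1.479; u2·a0=0.6148·4.776=2.936; a1+a2=2.526 < 2.936 ≤ a1+…+a3=4.776 → R3 fires; M=16 Y=11 Z=3
Draw 9: a1=0.348, a2=2.178, a3=2.400, a0=4.926; τ=−ln(0.6152)/4.926=0.099 → t=1.578 > T=1.56: stop.
At T=1.56: M=16 Y=11 Z=3; the largest is M.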